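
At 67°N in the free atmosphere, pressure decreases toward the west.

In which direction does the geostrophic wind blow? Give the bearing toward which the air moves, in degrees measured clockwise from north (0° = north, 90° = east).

The pressure-gradient force points toward the west (bearing 270°).
Geostrophic balance: in the Northern Hemisphere the Coriolis force deflects motion to the right, so the geostrophic wind blows 90° to the right of the pressure-gradient force (low pressure on the left).
Rotating 270° by 90° clockwise gives 000° — the wind blows toward the north.

000°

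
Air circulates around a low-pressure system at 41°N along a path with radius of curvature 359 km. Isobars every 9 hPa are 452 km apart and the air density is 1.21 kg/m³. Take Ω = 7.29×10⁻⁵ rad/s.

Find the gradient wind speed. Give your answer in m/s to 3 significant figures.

Coriolis parameter at 41°N:
f = 2Ω sin φ = 2 × 7.29×10⁻⁵ × sin 41° = 9.57×10⁻⁵ s⁻¹
Pressure gradient: |∂P/∂n| = 900 Pa / 452000 m = 1.99×10⁻³ Pa/m
Geostrophic speed: V_g = |∂P/∂n|/(fρ) = 1.99×10⁻³/(9.57×10⁻⁵ × 1.21) = 17.2 m/s
Around a low, centrifugal force acts outward with Coriolis, so pressure-gradient force balances both:
(1/ρ)|∂P/∂n| = fV + V²/R  →  V² + fR·V − fR·V_g = 0
With fR = 9.57×10⁻⁵ × 359×10³ m = 34.3 m/s:
V = [−fR + √((fR)² + 4 fR V_g)]/2 = [−34.3 + √(34.3² + 4×34.3×17.2)]/2 = 12.6 m/s
Subgeostrophic (V < V_g = 17.2 m/s), as expected around a low.

12.6 m/s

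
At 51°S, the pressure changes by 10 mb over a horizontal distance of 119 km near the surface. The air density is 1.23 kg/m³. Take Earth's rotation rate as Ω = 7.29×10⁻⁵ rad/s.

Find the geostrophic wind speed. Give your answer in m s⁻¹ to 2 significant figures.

60 m s⁻¹

Coriolis parameter at 51°S:
f = 2Ω sin φ = 2 × 7.29×10⁻⁵ × sin 51° = 1.13×10⁻⁴ s⁻¹
Pressure gradient: |∂P/∂n| = 1000 Pa / 119000 m = 8.40×10⁻³ Pa/m
Geostrophic balance (pressure-gradient force = Coriolis force):
V_g = (1/(fρ)) |∂P/∂n| = 8.40×10⁻³ / (1.13×10⁻⁴ × 1.23) = 60.3 m/s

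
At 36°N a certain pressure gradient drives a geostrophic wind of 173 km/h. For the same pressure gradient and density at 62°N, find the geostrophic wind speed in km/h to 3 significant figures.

With the same pressure gradient and density, V_g ∝ 1/f ∝ 1/sin φ.
V₂ = V₁ · sin φ₁ / sin φ₂ = 173 × sin 36° / sin 62°
V₂ = 173 × 0.5878/0.8829 = 115 km/h

115 km/h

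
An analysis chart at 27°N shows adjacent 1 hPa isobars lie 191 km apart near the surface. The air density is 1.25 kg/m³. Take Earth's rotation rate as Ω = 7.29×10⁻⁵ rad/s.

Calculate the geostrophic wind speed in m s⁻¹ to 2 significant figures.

Coriolis parameter at 27°N:
f = 2Ω sin φ = 2 × 7.29×10⁻⁵ × sin 27° = 6.62×10⁻⁵ s⁻¹
Pressure gradient: |∂P/∂n| = 100 Pa / 191000 m = 5.24×10⁻⁴ Pa/m
Geostrophic balance (pressure-gradient force = Coriolis force):
V_g = (1/(fρ)) |∂P/∂n| = 5.24×10⁻⁴ / (6.62×10⁻⁵ × 1.25) = 6.33 m/s

6.3 m s⁻¹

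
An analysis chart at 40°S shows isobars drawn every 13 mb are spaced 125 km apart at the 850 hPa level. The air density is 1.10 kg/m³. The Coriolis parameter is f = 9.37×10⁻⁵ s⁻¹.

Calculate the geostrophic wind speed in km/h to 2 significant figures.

360 km/h

Pressure gradient: |∂P/∂n| = 1300 Pa / 125000 m = 1.04×10⁻² Pa/m
Geostrophic balance (pressure-gradient force = Coriolis force):
V_g = (1/(fρ)) |∂P/∂n| = 1.04×10⁻² / (9.37×10⁻⁵ × 1.10) = 101 m/s
Converting: 101 m/s × 3.6 = 360 km/h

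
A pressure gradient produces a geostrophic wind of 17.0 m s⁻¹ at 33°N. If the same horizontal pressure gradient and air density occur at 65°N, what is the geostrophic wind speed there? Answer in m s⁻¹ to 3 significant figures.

With the same pressure gradient and density, V_g ∝ 1/f ∝ 1/sin φ.
V₂ = V₁ · sin φ₁ / sin φ₂ = 17.0 × sin 33° / sin 65°
V₂ = 17.0 × 0.5446/0.9063 = 10.2 m s⁻¹

10.2 m s⁻¹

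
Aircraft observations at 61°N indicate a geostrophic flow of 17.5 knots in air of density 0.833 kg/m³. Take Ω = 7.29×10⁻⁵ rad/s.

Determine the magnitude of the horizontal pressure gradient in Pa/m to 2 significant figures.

9.6×10⁻⁴ Pa/m

Coriolis parameter at 61°N:
f = 2Ω sin φ = 2 × 7.29×10⁻⁵ × sin 61° = 1.28×10⁻⁴ s⁻¹
Wind speed in SI: 17.5 knots = 9.00 m/s
Geostrophic balance rearranged: |∂P/∂n| = f ρ V_g
|∂P/∂n| = 1.28×10⁻⁴ × 0.833 × 9.00 = 9.56×10⁻⁴ Pa/m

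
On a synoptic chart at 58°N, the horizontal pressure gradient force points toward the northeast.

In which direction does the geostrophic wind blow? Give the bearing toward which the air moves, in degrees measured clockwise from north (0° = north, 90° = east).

The pressure-gradient force points toward the northeast (bearing 045°).
Geostrophic balance: in the Northern Hemisphere the Coriolis force deflects motion to the right, so the geostrophic wind blows 90° to the right of the pressure-gradient force (low pressure on the left).
Rotating 045° by 90° clockwise gives 135° — the wind blows toward the southeast.

135°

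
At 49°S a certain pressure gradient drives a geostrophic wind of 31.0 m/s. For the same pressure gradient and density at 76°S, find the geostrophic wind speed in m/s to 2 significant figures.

With the same pressure gradient and density, V_g ∝ 1/f ∝ 1/sin φ.
V₂ = V₁ · sin φ₁ / sin φ₂ = 31.0 × sin 49° / sin 76°
V₂ = 31.0 × 0.7547/0.9703 = 24 m/s

24 m/s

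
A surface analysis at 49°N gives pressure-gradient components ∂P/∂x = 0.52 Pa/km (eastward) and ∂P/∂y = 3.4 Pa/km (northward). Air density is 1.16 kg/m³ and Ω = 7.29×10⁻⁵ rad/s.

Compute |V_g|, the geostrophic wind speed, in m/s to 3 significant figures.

Coriolis parameter at 49°N:
f = 2Ω sin φ = 2 × 7.29×10⁻⁵ × sin 49° = 1.10×10⁻⁴ s⁻¹
Component geostrophic relations (x east, y north):
u_g = −(1/(fρ)) ∂P/∂y,  v_g = (1/(fρ)) ∂P/∂x
u_g = −(3.4×10⁻³)/(1.10×10⁻⁴ × 1.16) = −26.6 m/s;  v_g = (0.52×10⁻³)/(1.10×10⁻⁴ × 1.16) = 4.07 m/s
|V_g| = √(u_g² + v_g²) = 26.9 m/s

26.9 m/s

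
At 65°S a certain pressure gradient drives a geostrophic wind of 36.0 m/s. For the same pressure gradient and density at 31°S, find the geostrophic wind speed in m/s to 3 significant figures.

With the same pressure gradient and density, V_g ∝ 1/f ∝ 1/sin φ.
V₂ = V₁ · sin φ₁ / sin φ₂ = 36.0 × sin 65° / sin 31°
V₂ = 36.0 × 0.9063/0.5150 = 63.3 m/s

63.3 m/s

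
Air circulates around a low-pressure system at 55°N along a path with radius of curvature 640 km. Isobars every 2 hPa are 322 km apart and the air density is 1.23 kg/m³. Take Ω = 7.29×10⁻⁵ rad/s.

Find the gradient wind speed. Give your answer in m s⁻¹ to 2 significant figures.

Coriolis parameter at 55°N:
f = 2Ω sin φ = 2 × 7.29×10⁻⁵ × sin 55° = 1.19×10⁻⁴ s⁻¹
Pressure gradient: |∂P/∂n| = 200 Pa / 322000 m = 6.21×10⁻⁴ Pa/m
Geostrophic speed: V_g = |∂P/∂n|/(fρ) = 6.21×10⁻⁴/(1.19×10⁻⁴ × 1.23) = 4.23 m/s
Around a low, centrifugal force acts outward with Coriolis, so pressure-gradient force balances both:
(1/ρ)|∂P/∂n| = fV + V²/R  →  V² + fR·V − fR·V_g = 0
With fR = 1.19×10⁻⁴ × 640×10³ m = 76.4 m/s:
V = [−fR + √((fR)² + 4 fR V_g)]/2 = [−76.4 + √(76.4² + 4×76.4×4.23)]/2 = 4.02 m/s
Subgeostrophic (V < V_g = 4.23 m/s), as expected around a low.

4.0 m s⁻¹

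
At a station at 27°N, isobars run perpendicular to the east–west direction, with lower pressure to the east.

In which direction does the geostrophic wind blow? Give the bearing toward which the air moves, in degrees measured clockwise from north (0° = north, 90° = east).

The pressure-gradient force points toward the east (bearing 090°).
Geostrophic balance: in the Northern Hemisphere the Coriolis force deflects motion to the right, so the geostrophic wind blows 90° to the right of the pressure-gradient force (low pressure on the left).
Rotating 090° by 90° clockwise gives 180° — the wind blows toward the south.

180°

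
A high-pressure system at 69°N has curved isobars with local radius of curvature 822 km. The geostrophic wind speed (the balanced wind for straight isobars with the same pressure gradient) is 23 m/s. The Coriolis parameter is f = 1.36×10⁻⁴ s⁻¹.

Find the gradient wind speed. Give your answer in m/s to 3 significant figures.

32.4 m/s

Around a high, pressure-gradient force acts outward with centrifugal, so Coriolis balances both:
fV = (1/ρ)|∂P/∂n| + V²/R  →  V² − fR·V + fR·V_g = 0
With fR = 1.36×10⁻⁴ × 822×10³ m = 112 m/s:
V = [fR − √((fR)² − 4 fR V_g)]/2 = [112 − √(112² − 4×112×23)]/2 = 32.4 m/s
Supergeostrophic (V > V_g = 23 m/s), as expected around a high.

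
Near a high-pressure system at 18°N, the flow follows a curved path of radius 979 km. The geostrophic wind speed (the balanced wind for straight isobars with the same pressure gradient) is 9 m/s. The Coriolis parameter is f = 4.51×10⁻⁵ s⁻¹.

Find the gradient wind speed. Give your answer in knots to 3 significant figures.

24.5 knots

Around a high, pressure-gradient force acts outward with centrifugal, so Coriolis balances both:
fV = (1/ρ)|∂P/∂n| + V²/R  →  V² − fR·V + fR·V_g = 0
With fR = 4.51×10⁻⁵ × 979×10³ m = 44.2 m/s:
V = [fR − √((fR)² − 4 fR V_g)]/2 = [44.2 − √(44.2² − 4×44.2×9)]/2 = 12.6 m/s
Supergeostrophic (V > V_g = 9 m/s), as expected around a high.
Converting: 12.6 m/s × 1.944 = 24.5 knots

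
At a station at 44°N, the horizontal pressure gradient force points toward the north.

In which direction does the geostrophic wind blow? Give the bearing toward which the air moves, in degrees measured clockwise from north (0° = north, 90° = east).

The pressure-gradient force points toward the north (bearing 000°).
Geostrophic balance: in the Northern Hemisphere the Coriolis force deflects motion to the right, so the geostrophic wind blows 90° to the right of the pressure-gradient force (low pressure on the left).
Rotating 000° by 90° clockwise gives 090° — the wind blows toward the east.

090°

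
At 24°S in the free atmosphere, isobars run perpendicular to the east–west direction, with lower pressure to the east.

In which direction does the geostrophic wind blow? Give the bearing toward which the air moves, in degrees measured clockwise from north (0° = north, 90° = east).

000°

The pressure-gradient force points toward the east (bearing 090°).
Geostrophic balance: in the Southern Hemisphere the Coriolis force deflects motion to the left, so the geostrophic wind blows 90° to the left of the pressure-gradient force (low pressure on the right).
Rotating 090° by 90° counterclockwise gives 000° — the wind blows toward the north.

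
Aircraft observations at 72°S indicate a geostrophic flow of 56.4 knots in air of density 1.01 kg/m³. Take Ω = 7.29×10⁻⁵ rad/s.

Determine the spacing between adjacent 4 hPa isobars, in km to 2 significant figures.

Coriolis parameter at 72°S:
f = 2Ω sin φ = 2 × 7.29×10⁻⁵ × sin 72° = 1.39×10⁻⁴ s⁻¹
Wind speed in SI: 56.4 knots = 29.0 m/s
Geostrophic balance rearranged: |∂P/∂n| = f ρ V_g
|∂P/∂n| = 1.39×10⁻⁴ × 1.01 × 29.0 = 4.06×10⁻³ Pa/m
Isobar spacing: Δn = ΔP/|∂P/∂n| = 400 Pa / 4.06×10⁻³ Pa/m = 98437 m ≈ 98 km

98 km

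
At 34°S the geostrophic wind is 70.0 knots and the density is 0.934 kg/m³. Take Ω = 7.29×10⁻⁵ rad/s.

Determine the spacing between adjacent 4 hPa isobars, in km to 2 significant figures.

150 km

Coriolis parameter at 34°S:
f = 2Ω sin φ = 2 × 7.29×10⁻⁵ × sin 34° = 8.15×10⁻⁵ s⁻¹
Wind speed in SI: 70.0 knots = 36.0 m/s
Geostrophic balance rearranged: |∂P/∂n| = f ρ V_g
|∂P/∂n| = 8.15×10⁻⁵ × 0.934 × 36.0 = 2.74×10⁻³ Pa/m
Isobar spacing: Δn = ΔP/|∂P/∂n| = 400 Pa / 2.74×10⁻³ Pa/m = 145867 m ≈ 150 km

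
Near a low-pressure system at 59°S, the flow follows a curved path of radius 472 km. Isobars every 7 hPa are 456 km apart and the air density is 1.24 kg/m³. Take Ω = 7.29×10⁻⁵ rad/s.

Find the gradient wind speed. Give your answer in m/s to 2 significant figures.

8.6 m/s

Coriolis parameter at 59°S:
f = 2Ω sin φ = 2 × 7.29×10⁻⁵ × sin 59° = 1.25×10⁻⁴ s⁻¹
Pressure gradient: |∂P/∂n| = 700 Pa / 456000 m = 1.54×10⁻³ Pa/m
Geostrophic speed: V_g = |∂P/∂n|/(fρ) = 1.54×10⁻³/(1.25×10⁻⁴ × 1.24) = 9.91 m/s
Around a low, centrifugal force acts outward with Coriolis, so pressure-gradient force balances both:
(1/ρ)|∂P/∂n| = fV + V²/R  →  V² + fR·V − fR·V_g = 0
With fR = 1.25×10⁻⁴ × 472×10³ m = 59.0 m/s:
V = [−fR + √((fR)² + 4 fR V_g)]/2 = [−59.0 + √(59.0² + 4×59.0×9.91)]/2 = 8.64 m/s
Subgeostrophic (V < V_g = 9.91 m/s), as expected around a low.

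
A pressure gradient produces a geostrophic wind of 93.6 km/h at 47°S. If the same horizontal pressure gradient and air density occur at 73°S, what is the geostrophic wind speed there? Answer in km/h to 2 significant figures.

72 km/h

With the same pressure gradient and density, V_g ∝ 1/f ∝ 1/sin φ.
V₂ = V₁ · sin φ₁ / sin φ₂ = 93.6 × sin 47° / sin 73°
V₂ = 93.6 × 0.7314/0.9563 = 72 km/h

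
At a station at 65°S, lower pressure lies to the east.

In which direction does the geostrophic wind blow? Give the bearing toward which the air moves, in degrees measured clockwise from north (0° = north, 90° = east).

000°

The pressure-gradient force points toward the east (bearing 090°).
Geostrophic balance: in the Southern Hemisphere the Coriolis force deflects motion to the left, so the geostrophic wind blows 90° to the left of the pressure-gradient force (low pressure on the right).
Rotating 090° by 90° counterclockwise gives 000° — the wind blows toward the north.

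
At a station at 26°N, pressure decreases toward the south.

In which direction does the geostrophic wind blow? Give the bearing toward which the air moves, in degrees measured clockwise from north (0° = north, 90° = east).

The pressure-gradient force points toward the south (bearing 180°).
Geostrophic balance: in the Northern Hemisphere the Coriolis force deflects motion to the right, so the geostrophic wind blows 90° to the right of the pressure-gradient force (low pressure on the left).
Rotating 180° by 90° clockwise gives 270° — the wind blows toward the west.

270°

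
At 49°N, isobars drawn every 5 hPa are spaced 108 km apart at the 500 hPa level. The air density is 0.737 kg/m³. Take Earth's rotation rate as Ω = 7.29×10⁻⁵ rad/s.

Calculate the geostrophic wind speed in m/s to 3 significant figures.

57.1 m/s

Coriolis parameter at 49°N:
f = 2Ω sin φ = 2 × 7.29×10⁻⁵ × sin 49° = 1.10×10⁻⁴ s⁻¹
Pressure gradient: |∂P/∂n| = 500 Pa / 108000 m = 4.63×10⁻³ Pa/m
Geostrophic balance (pressure-gradient force = Coriolis force):
V_g = (1/(fρ)) |∂P/∂n| = 4.63×10⁻³ / (1.10×10⁻⁴ × 0.737) = 57.1 m/s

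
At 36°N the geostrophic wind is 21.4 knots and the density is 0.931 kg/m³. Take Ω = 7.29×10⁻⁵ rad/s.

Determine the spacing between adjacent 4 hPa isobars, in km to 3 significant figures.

455 km

Coriolis parameter at 36°N:
f = 2Ω sin φ = 2 × 7.29×10⁻⁵ × sin 36° = 8.57×10⁻⁵ s⁻¹
Wind speed in SI: 21.4 knots = 11.0 m/s
Geostrophic balance rearranged: |∂P/∂n| = f ρ V_g
|∂P/∂n| = 8.57×10⁻⁵ × 0.931 × 11.0 = 8.78×10⁻⁴ Pa/m
Isobar spacing: Δn = ΔP/|∂P/∂n| = 400 Pa / 8.78×10⁻⁴ Pa/m = 455389 m ≈ 455 km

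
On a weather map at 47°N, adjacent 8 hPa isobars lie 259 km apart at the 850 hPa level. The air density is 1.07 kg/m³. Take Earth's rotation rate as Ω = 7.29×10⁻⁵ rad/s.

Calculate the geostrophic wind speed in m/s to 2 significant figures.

Coriolis parameter at 47°N:
f = 2Ω sin φ = 2 × 7.29×10⁻⁵ × sin 47° = 1.07×10⁻⁴ s⁻¹
Pressure gradient: |∂P/∂n| = 800 Pa / 259000 m = 3.09×10⁻³ Pa/m
Geostrophic balance (pressure-gradient force = Coriolis force):
V_g = (1/(fρ)) |∂P/∂n| = 3.09×10⁻³ / (1.07×10⁻⁴ × 1.07) = 27.1 m/s

27 m/s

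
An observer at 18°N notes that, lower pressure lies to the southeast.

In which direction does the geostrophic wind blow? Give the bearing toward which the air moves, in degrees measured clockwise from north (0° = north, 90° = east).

225°

The pressure-gradient force points toward the southeast (bearing 135°).
Geostrophic balance: in the Northern Hemisphere the Coriolis force deflects motion to the right, so the geostrophic wind blows 90° to the right of the pressure-gradient force (low pressure on the left).
Rotating 135° by 90° clockwise gives 225° — the wind blows toward the southwest.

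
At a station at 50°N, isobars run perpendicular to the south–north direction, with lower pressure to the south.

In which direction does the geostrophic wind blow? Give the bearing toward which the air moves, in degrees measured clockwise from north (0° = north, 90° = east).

The pressure-gradient force points toward the south (bearing 180°).
Geostrophic balance: in the Northern Hemisphere the Coriolis force deflects motion to the right, so the geostrophic wind blows 90° to the right of the pressure-gradient force (low pressure on the left).
Rotating 180° by 90° clockwise gives 270° — the wind blows toward the west.

270°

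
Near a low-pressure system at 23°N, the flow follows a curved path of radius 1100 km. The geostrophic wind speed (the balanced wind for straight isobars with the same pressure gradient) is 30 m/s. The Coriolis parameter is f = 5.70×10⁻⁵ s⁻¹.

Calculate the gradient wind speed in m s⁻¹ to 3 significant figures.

Around a low, centrifugal force acts outward with Coriolis, so pressure-gradient force balances both:
(1/ρ)|∂P/∂n| = fV + V²/R  →  V² + fR·V − fR·V_g = 0
With fR = 5.70×10⁻⁵ × 1100×10³ m = 62.7 m/s:
V = [−fR + √((fR)² + 4 fR V_g)]/2 = [−62.7 + √(62.7² + 4×62.7×30)]/2 = 22.2 m/s
Subgeostrophic (V < V_g = 30 m/s), as expected around a low.

22.2 m s⁻¹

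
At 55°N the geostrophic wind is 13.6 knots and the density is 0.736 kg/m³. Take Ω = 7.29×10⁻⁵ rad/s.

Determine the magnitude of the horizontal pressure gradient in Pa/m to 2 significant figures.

Coriolis parameter at 55°N:
f = 2Ω sin φ = 2 × 7.29×10⁻⁵ × sin 55° = 1.19×10⁻⁴ s⁻¹
Wind speed in SI: 13.6 knots = 7.00 m/s
Geostrophic balance rearranged: |∂P/∂n| = f ρ V_g
|∂P/∂n| = 1.19×10⁻⁴ × 0.736 × 7.00 = 6.15×10⁻⁴ Pa/m

6.2×10⁻⁴ Pa/m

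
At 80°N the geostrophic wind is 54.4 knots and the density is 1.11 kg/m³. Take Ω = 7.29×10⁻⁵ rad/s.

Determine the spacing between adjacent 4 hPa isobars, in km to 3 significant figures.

89.7 km

Coriolis parameter at 80°N:
f = 2Ω sin φ = 2 × 7.29×10⁻⁵ × sin 80° = 1.44×10⁻⁴ s⁻¹
Wind speed in SI: 54.4 knots = 28.0 m/s
Geostrophic balance rearranged: |∂P/∂n| = f ρ V_g
|∂P/∂n| = 1.44×10⁻⁴ × 1.11 × 28.0 = 4.46×10⁻³ Pa/m
Isobar spacing: Δn = ΔP/|∂P/∂n| = 400 Pa / 4.46×10⁻³ Pa/m = 89679 m ≈ 89.7 km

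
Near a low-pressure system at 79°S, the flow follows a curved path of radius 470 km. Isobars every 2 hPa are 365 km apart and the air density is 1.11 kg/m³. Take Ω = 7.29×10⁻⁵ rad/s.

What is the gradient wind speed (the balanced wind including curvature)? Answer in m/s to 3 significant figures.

3.29 m/s

Coriolis parameter at 79°S:
f = 2Ω sin φ = 2 × 7.29×10⁻⁵ × sin 79° = 1.43×10⁻⁴ s⁻¹
Pressure gradient: |∂P/∂n| = 200 Pa / 365000 m = 5.48×10⁻⁴ Pa/m
Geostrophic speed: V_g = |∂P/∂n|/(fρ) = 5.48×10⁻⁴/(1.43×10⁻⁴ × 1.11) = 3.45 m/s
Around a low, centrifugal force acts outward with Coriolis, so pressure-gradient force balances both:
(1/ρ)|∂P/∂n| = fV + V²/R  →  V² + fR·V − fR·V_g = 0
With fR = 1.43×10⁻⁴ × 470×10³ m = 67.3 m/s:
V = [−fR + √((fR)² + 4 fR V_g)]/2 = [−67.3 + √(67.3² + 4×67.3×3.45)]/2 = 3.29 m/s
Subgeostrophic (V < V_g = 3.45 m/s), as expected around a low.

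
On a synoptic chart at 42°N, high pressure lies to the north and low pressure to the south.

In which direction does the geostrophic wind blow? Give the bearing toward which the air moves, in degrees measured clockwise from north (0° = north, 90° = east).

270°

The pressure-gradient force points toward the south (bearing 180°).
Geostrophic balance: in the Northern Hemisphere the Coriolis force deflects motion to the right, so the geostrophic wind blows 90° to the right of the pressure-gradient force (low pressure on the left).
Rotating 180° by 90° clockwise gives 270° — the wind blows toward the west.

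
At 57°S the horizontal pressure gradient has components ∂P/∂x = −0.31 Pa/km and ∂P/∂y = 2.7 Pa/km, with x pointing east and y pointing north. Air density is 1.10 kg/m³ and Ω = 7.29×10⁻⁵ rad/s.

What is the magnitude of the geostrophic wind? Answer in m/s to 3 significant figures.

Coriolis parameter at 57°S:
f = 2Ω sin φ = 2 × 7.29×10⁻⁵ × sin 57° = 1.22×10⁻⁴ s⁻¹
In the Southern Hemisphere f is negative: f = −1.22×10⁻⁴ s⁻¹.
Component geostrophic relations (x east, y north):
u_g = −(1/(fρ)) ∂P/∂y,  v_g = (1/(fρ)) ∂P/∂x
u_g = −(2.7×10⁻³)/(−1.22×10⁻⁴ × 1.10) = 20.1 m/s;  v_g = (−0.31×10⁻³)/(−1.22×10⁻⁴ × 1.10) = 2.30 m/s
|V_g| = √(u_g² + v_g²) = 20.2 m/s

20.2 m/s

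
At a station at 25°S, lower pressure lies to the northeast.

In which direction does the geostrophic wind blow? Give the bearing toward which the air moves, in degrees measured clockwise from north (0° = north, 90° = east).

The pressure-gradient force points toward the northeast (bearing 045°).
Geostrophic balance: in the Southern Hemisphere the Coriolis force deflects motion to the left, so the geostrophic wind blows 90° to the left of the pressure-gradient force (low pressure on the right).
Rotating 045° by 90° counterclockwise gives 315° — the wind blows toward the northwest.

315°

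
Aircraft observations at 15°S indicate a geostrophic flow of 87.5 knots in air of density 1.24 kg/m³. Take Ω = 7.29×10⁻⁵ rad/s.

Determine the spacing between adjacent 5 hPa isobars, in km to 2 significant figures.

240 km

Coriolis parameter at 15°S:
f = 2Ω sin φ = 2 × 7.29×10⁻⁵ × sin 15° = 3.77×10⁻⁵ s⁻¹
Wind speed in SI: 87.5 knots = 45.0 m/s
Geostrophic balance rearranged: |∂P/∂n| = f ρ V_g
|∂P/∂n| = 3.77×10⁻⁵ × 1.24 × 45.0 = 2.11×10⁻³ Pa/m
Isobar spacing: Δn = ΔP/|∂P/∂n| = 500 Pa / 2.11×10⁻³ Pa/m = 237382 m ≈ 240 km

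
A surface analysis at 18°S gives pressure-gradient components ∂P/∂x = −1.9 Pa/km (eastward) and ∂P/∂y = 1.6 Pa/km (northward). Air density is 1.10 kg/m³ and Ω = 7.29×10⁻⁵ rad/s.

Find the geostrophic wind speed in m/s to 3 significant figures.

Coriolis parameter at 18°S:
f = 2Ω sin φ = 2 × 7.29×10⁻⁵ × sin 18° = 4.51×10⁻⁵ s⁻¹
In the Southern Hemisphere f is negative: f = −4.51×10⁻⁵ s⁻¹.
Component geostrophic relations (x east, y north):
u_g = −(1/(fρ)) ∂P/∂y,  v_g = (1/(fρ)) ∂P/∂x
u_g = −(1.6×10⁻³)/(−4.51×10⁻⁵ × 1.10) = 32.3 m/s;  v_g = (−1.9×10⁻³)/(−4.51×10⁻⁵ × 1.10) = 38.3 m/s
|V_g| = √(u_g² + v_g²) = 50.1 m/s

50.1 m/s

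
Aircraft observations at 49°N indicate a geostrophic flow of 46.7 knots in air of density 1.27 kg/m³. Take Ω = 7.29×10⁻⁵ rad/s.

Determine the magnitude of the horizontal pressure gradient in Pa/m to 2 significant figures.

3.4×10⁻³ Pa/m

Coriolis parameter at 49°N:
f = 2Ω sin φ = 2 × 7.29×10⁻⁵ × sin 49° = 1.10×10⁻⁴ s⁻¹
Wind speed in SI: 46.7 knots = 24.0 m/s
Geostrophic balance rearranged: |∂P/∂n| = f ρ V_g
|∂P/∂n| = 1.10×10⁻⁴ × 1.27 × 24.0 = 3.36×10⁻³ Pa/m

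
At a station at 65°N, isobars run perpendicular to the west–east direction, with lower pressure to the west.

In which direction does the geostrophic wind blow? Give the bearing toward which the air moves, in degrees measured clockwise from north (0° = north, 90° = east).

The pressure-gradient force points toward the west (bearing 270°).
Geostrophic balance: in the Northern Hemisphere the Coriolis force deflects motion to the right, so the geostrophic wind blows 90° to the right of the pressure-gradient force (low pressure on the left).
Rotating 270° by 90° clockwise gives 000° — the wind blows toward the north.

000°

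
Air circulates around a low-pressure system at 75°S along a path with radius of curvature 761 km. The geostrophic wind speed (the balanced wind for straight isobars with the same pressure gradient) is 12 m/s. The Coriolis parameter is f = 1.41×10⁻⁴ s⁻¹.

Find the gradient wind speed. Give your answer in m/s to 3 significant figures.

10.9 m/s

Around a low, centrifugal force acts outward with Coriolis, so pressure-gradient force balances both:
(1/ρ)|∂P/∂n| = fV + V²/R  →  V² + fR·V − fR·V_g = 0
With fR = 1.41×10⁻⁴ × 761×10³ m = 107 m/s:
V = [−fR + √((fR)² + 4 fR V_g)]/2 = [−107 + √(107² + 4×107×12)]/2 = 10.9 m/s
Subgeostrophic (V < V_g = 12 m/s), as expected around a low.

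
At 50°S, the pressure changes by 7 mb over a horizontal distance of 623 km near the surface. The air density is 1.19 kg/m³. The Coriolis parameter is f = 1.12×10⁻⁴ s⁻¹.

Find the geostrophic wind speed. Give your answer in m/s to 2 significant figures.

8.4 m/s

Pressure gradient: |∂P/∂n| = 700 Pa / 623000 m = 1.12×10⁻³ Pa/m
Geostrophic balance (pressure-gradient force = Coriolis force):
V_g = (1/(fρ)) |∂P/∂n| = 1.12×10⁻³ / (1.12×10⁻⁴ × 1.19) = 8.43 m/s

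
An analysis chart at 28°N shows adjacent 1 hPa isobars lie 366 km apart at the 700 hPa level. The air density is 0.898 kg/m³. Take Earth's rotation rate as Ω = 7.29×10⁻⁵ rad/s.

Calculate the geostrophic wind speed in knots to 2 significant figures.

Coriolis parameter at 28°N:
f = 2Ω sin φ = 2 × 7.29×10⁻⁵ × sin 28° = 6.84×10⁻⁵ s⁻¹
Pressure gradient: |∂P/∂n| = 100 Pa / 366000 m = 2.73×10⁻⁴ Pa/m
Geostrophic balance (pressure-gradient force = Coriolis force):
V_g = (1/(fρ)) |∂P/∂n| = 2.73×10⁻⁴ / (6.84×10⁻⁵ × 0.898) = 4.45 m/s
Converting: 4.45 m/s × 1.944 = 8.6 knots

8.6 knots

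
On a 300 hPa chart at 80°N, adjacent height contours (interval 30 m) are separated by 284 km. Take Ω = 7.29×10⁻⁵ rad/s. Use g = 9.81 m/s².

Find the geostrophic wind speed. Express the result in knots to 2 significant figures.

Coriolis parameter at 80°N:
f = 2Ω sin φ = 2 × 7.29×10⁻⁵ × sin 80° = 1.44×10⁻⁴ s⁻¹
Height gradient: |∂Z/∂n| = 30 m / 284000 m = 1.06×10⁻⁴
On a pressure surface, geostrophic balance gives V_g = (g/f)|∂Z/∂n|:
V_g = 9.81 × 1.06×10⁻⁴ / 1.44×10⁻⁴ = 7.22 m/s
Converting: 7.22 m/s × 1.944 = 14 knots

14 knots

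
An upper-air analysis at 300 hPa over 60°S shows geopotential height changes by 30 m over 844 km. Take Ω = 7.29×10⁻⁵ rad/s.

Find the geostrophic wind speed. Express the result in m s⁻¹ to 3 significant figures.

2.76 m s⁻¹

Coriolis parameter at 60°S:
f = 2Ω sin φ = 2 × 7.29×10⁻⁵ × sin 60° = 1.26×10⁻⁴ s⁻¹
Height gradient: |∂Z/∂n| = 30 m / 844000 m = 3.55×10⁻⁵
On a pressure surface, geostrophic balance gives V_g = (g/f)|∂Z/∂n|:
V_g = 9.81 × 3.55×10⁻⁵ / 1.26×10⁻⁴ = 2.76 m/s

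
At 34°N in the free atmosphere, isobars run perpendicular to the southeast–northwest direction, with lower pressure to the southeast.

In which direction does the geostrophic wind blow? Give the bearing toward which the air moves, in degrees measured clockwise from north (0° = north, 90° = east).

The pressure-gradient force points toward the southeast (bearing 135°).
Geostrophic balance: in the Northern Hemisphere the Coriolis force deflects motion to the right, so the geostrophic wind blows 90° to the right of the pressure-gradient force (low pressure on the left).
Rotating 135° by 90° clockwise gives 225° — the wind blows toward the southwest.

225°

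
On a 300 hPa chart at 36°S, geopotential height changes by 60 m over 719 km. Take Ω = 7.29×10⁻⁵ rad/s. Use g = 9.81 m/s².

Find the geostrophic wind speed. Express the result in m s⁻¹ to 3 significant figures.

Coriolis parameter at 36°S:
f = 2Ω sin φ = 2 × 7.29×10⁻⁵ × sin 36° = 8.57×10⁻⁵ s⁻¹
Height gradient: |∂Z/∂n| = 60 m / 719000 m = 8.34×10⁻⁵
On a pressure surface, geostrophic balance gives V_g = (g/f)|∂Z/∂n|:
V_g = 9.81 × 8.34×10⁻⁵ / 8.57×10⁻⁵ = 9.55 m/s

9.55 m s⁻¹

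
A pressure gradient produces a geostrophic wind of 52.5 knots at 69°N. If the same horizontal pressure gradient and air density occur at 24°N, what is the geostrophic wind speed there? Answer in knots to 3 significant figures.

121 knots

With the same pressure gradient and density, V_g ∝ 1/f ∝ 1/sin φ.
V₂ = V₁ · sin φ₁ / sin φ₂ = 52.5 × sin 69° / sin 24°
V₂ = 52.5 × 0.9336/0.4067 = 121 knots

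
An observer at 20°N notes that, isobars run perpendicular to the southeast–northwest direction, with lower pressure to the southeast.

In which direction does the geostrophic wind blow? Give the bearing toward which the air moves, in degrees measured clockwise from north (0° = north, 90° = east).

The pressure-gradient force points toward the southeast (bearing 135°).
Geostrophic balance: in the Northern Hemisphere the Coriolis force deflects motion to the right, so the geostrophic wind blows 90° to the right of the pressure-gradient force (low pressure on the left).
Rotating 135° by 90° clockwise gives 225° — the wind blows toward the southwest.

225°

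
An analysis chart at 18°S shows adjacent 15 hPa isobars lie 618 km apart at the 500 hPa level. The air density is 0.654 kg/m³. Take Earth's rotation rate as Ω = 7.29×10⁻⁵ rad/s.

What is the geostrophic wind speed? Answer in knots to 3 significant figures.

Coriolis parameter at 18°S:
f = 2Ω sin φ = 2 × 7.29×10⁻⁵ × sin 18° = 4.51×10⁻⁵ s⁻¹
Pressure gradient: |∂P/∂n| = 1500 Pa / 618000 m = 2.43×10⁻³ Pa/m
Geostrophic balance (pressure-gradient force = Coriolis force):
V_g = (1/(fρ)) |∂P/∂n| = 2.43×10⁻³ / (4.51×10⁻⁵ × 0.654) = 82.4 m/s
Converting: 82.4 m/s × 1.944 = 160 knots

160 knots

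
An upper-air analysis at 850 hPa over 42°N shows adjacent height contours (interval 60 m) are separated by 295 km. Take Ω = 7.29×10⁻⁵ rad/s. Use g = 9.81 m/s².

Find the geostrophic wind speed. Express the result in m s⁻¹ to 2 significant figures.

Coriolis parameter at 42°N:
f = 2Ω sin φ = 2 × 7.29×10⁻⁵ × sin 42° = 9.76×10⁻⁵ s⁻¹
Height gradient: |∂Z/∂n| = 60 m / 295000 m = 2.03×10⁻⁴
On a pressure surface, geostrophic balance gives V_g = (g/f)|∂Z/∂n|:
V_g = 9.81 × 2.03×10⁻⁴ / 9.76×10⁻⁵ = 20.5 m/s

20 m s⁻¹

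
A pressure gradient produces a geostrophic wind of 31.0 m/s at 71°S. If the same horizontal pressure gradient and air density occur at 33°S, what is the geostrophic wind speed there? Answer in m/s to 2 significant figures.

With the same pressure gradient and density, V_g ∝ 1/f ∝ 1/sin φ.
V₂ = V₁ · sin φ₁ / sin φ₂ = 31.0 × sin 71° / sin 33°
V₂ = 31.0 × 0.9455/0.5446 = 54 m/s

54 m/s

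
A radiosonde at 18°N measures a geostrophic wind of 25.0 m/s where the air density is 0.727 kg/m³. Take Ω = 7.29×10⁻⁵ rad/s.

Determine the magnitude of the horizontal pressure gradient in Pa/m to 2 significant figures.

Coriolis parameter at 18°N:
f = 2Ω sin φ = 2 × 7.29×10⁻⁵ × sin 18° = 4.51×10⁻⁵ s⁻¹
Geostrophic balance rearranged: |∂P/∂n| = f ρ V_g
|∂P/∂n| = 4.51×10⁻⁵ × 0.727 × 25.0 = 8.19×10⁻⁴ Pa/m

8.2×10⁻⁴ Pa/m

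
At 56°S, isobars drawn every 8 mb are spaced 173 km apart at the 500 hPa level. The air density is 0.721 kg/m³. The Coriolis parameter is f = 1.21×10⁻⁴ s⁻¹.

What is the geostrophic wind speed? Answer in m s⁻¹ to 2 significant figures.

53 m s⁻¹

Pressure gradient: |∂P/∂n| = 800 Pa / 173000 m = 4.62×10⁻³ Pa/m
Geostrophic balance (pressure-gradient force = Coriolis force):
V_g = (1/(fρ)) |∂P/∂n| = 4.62×10⁻³ / (1.21×10⁻⁴ × 0.721) = 53.0 m/s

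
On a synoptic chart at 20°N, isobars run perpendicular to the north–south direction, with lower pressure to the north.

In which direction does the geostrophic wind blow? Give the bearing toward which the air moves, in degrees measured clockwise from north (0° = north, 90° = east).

The pressure-gradient force points toward the north (bearing 000°).
Geostrophic balance: in the Northern Hemisphere the Coriolis force deflects motion to the right, so the geostrophic wind blows 90° to the right of the pressure-gradient force (low pressure on the left).
Rotating 000° by 90° clockwise gives 090° — the wind blows toward the east.

090°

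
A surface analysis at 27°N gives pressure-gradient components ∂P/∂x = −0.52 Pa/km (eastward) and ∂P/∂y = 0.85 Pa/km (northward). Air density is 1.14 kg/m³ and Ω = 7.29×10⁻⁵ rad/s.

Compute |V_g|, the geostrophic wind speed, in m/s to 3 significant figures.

Coriolis parameter at 27°N:
f = 2Ω sin φ = 2 × 7.29×10⁻⁵ × sin 27° = 6.62×10⁻⁵ s⁻¹
Component geostrophic relations (x east, y north):
u_g = −(1/(fρ)) ∂P/∂y,  v_g = (1/(fρ)) ∂P/∂x
u_g = −(0.85×10⁻³)/(6.62×10⁻⁵ × 1.14) = −11.3 m/s;  v_g = (−0.52×10⁻³)/(6.62×10⁻⁵ × 1.14) = −6.89 m/s
|V_g| = √(u_g² + v_g²) = 13.2 m/s

13.2 m/s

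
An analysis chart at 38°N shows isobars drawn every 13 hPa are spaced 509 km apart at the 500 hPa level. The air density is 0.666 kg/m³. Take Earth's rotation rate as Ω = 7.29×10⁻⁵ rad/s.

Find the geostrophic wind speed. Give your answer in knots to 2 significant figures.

Coriolis parameter at 38°N:
f = 2Ω sin φ = 2 × 7.29×10⁻⁵ × sin 38° = 8.98×10⁻⁵ s⁻¹
Pressure gradient: |∂P/∂n| = 1300 Pa / 509000 m = 2.55×10⁻³ Pa/m
Geostrophic balance (pressure-gradient force = Coriolis force):
V_g = (1/(fρ)) |∂P/∂n| = 2.55×10⁻³ / (8.98×10⁻⁵ × 0.666) = 42.7 m/s
Converting: 42.7 m/s × 1.944 = 83 knots

83 knots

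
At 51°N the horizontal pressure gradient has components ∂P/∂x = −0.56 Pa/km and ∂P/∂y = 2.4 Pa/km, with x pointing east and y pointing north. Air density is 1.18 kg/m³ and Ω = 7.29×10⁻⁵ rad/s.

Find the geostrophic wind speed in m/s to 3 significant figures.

Coriolis parameter at 51°N:
f = 2Ω sin φ = 2 × 7.29×10⁻⁵ × sin 51° = 1.13×10⁻⁴ s⁻¹
Component geostrophic relations (x east, y north):
u_g = −(1/(fρ)) ∂P/∂y,  v_g = (1/(fρ)) ∂P/∂x
u_g = −(2.4×10⁻³)/(1.13×10⁻⁴ × 1.18) = −18.0 m/s;  v_g = (−0.56×10⁻³)/(1.13×10⁻⁴ × 1.18) = −4.19 m/s
|V_g| = √(u_g² + v_g²) = 18.4 m/s

18.4 m/s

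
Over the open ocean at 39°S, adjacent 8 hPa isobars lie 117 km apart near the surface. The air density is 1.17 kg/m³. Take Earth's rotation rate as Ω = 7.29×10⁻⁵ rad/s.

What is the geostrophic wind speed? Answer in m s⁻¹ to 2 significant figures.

Coriolis parameter at 39°S:
f = 2Ω sin φ = 2 × 7.29×10⁻⁵ × sin 39° = 9.18×10⁻⁵ s⁻¹
Pressure gradient: |∂P/∂n| = 800 Pa / 117000 m = 6.84×10⁻³ Pa/m
Geostrophic balance (pressure-gradient force = Coriolis force):
V_g = (1/(fρ)) |∂P/∂n| = 6.84×10⁻³ / (9.18×10⁻⁵ × 1.17) = 63.7 m/s

64 m s⁻¹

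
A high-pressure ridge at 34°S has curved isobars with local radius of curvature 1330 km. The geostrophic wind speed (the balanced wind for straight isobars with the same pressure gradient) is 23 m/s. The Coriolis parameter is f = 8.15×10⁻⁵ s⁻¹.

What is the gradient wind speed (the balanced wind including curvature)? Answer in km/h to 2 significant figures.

120 km/h

Around a high, pressure-gradient force acts outward with centrifugal, so Coriolis balances both:
fV = (1/ρ)|∂P/∂n| + V²/R  →  V² − fR·V + fR·V_g = 0
With fR = 8.15×10⁻⁵ × 1330×10³ m = 108 m/s:
V = [fR − √((fR)² − 4 fR V_g)]/2 = [108 − √(108² − 4×108×23)]/2 = 33.1 m/s
Supergeostrophic (V > V_g = 23 m/s), as expected around a high.
Converting: 33.1 m/s × 3.6 = 120 km/h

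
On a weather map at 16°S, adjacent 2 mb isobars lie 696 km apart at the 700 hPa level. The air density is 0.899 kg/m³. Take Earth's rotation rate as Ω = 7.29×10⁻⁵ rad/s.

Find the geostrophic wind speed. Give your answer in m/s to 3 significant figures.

Coriolis parameter at 16°S:
f = 2Ω sin φ = 2 × 7.29×10⁻⁵ × sin 16° = 4.02×10⁻⁵ s⁻¹
Pressure gradient: |∂P/∂n| = 200 Pa / 696000 m = 2.87×10⁻⁴ Pa/m
Geostrophic balance (pressure-gradient force = Coriolis force):
V_g = (1/(fρ)) |∂P/∂n| = 2.87×10⁻⁴ / (4.02×10⁻⁵ × 0.899) = 7.95 m/s

7.95 m/s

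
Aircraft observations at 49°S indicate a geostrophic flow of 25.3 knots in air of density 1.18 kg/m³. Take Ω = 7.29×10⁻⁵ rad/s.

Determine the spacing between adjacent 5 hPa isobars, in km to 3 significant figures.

296 km

Coriolis parameter at 49°S:
f = 2Ω sin φ = 2 × 7.29×10⁻⁵ × sin 49° = 1.10×10⁻⁴ s⁻¹
Wind speed in SI: 25.3 knots = 13.0 m/s
Geostrophic balance rearranged: |∂P/∂n| = f ρ V_g
|∂P/∂n| = 1.10×10⁻⁴ × 1.18 × 13.0 = 1.69×10⁻³ Pa/m
Isobar spacing: Δn = ΔP/|∂P/∂n| = 500 Pa / 1.69×10⁻³ Pa/m = 295864 m ≈ 296 km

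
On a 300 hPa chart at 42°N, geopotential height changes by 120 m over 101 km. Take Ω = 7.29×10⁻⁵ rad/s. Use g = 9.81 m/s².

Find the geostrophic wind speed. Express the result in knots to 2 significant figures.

230 knots

Coriolis parameter at 42°N:
f = 2Ω sin φ = 2 × 7.29×10⁻⁵ × sin 42° = 9.76×10⁻⁵ s⁻¹
Height gradient: |∂Z/∂n| = 120 m / 101000 m = 1.19×10⁻³
On a pressure surface, geostrophic balance gives V_g = (g/f)|∂Z/∂n|:
V_g = 9.81 × 1.19×10⁻³ / 9.76×10⁻⁵ = 119 m/s
Converting: 119 m/s × 1.944 = 230 knots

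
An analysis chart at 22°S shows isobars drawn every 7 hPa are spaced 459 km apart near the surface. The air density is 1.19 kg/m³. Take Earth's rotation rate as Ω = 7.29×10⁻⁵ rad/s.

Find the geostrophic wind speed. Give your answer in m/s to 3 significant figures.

23.5 m/s

Coriolis parameter at 22°S:
f = 2Ω sin φ = 2 × 7.29×10⁻⁵ × sin 22° = 5.46×10⁻⁵ s⁻¹
Pressure gradient: |∂P/∂n| = 700 Pa / 459000 m = 1.53×10⁻³ Pa/m
Geostrophic balance (pressure-gradient force = Coriolis force):
V_g = (1/(fρ)) |∂P/∂n| = 1.53×10⁻³ / (5.46×10⁻⁵ × 1.19) = 23.5 m/s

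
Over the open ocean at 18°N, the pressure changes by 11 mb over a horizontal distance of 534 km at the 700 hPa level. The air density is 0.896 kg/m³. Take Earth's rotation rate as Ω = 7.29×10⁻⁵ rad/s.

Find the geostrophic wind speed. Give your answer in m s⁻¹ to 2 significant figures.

51 m s⁻¹

Coriolis parameter at 18°N:
f = 2Ω sin φ = 2 × 7.29×10⁻⁵ × sin 18° = 4.51×10⁻⁵ s⁻¹
Pressure gradient: |∂P/∂n| = 1100 Pa / 534000 m = 2.06×10⁻³ Pa/m
Geostrophic balance (pressure-gradient force = Coriolis force):
V_g = (1/(fρ)) |∂P/∂n| = 2.06×10⁻³ / (4.51×10⁻⁵ × 0.896) = 51.0 m/s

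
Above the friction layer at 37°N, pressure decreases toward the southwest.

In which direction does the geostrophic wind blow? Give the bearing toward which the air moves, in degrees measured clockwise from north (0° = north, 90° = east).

The pressure-gradient force points toward the southwest (bearing 225°).
Geostrophic balance: in the Northern Hemisphere the Coriolis force deflects motion to the right, so the geostrophic wind blows 90° to the right of the pressure-gradient force (low pressure on the left).
Rotating 225° by 90° clockwise gives 315° — the wind blows toward the northwest.

315°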